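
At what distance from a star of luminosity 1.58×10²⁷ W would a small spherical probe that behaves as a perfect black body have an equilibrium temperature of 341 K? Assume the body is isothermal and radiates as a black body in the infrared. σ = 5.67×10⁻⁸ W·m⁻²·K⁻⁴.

For an isothermal black-emitting sphere, (1−a)S·πr² = σ·4πr²·T⁴ ⇒ S = 4σT⁴/(1−a).
S = 4·5.67×10⁻⁸·(341)⁴/1.00 = 3067 W/m².
Flux falls as S = L/(4πd²), so d = √(L/(4πS)) = √(1.58×10²⁷/(4π·3067)).

d ≈ 2.02×10¹¹ m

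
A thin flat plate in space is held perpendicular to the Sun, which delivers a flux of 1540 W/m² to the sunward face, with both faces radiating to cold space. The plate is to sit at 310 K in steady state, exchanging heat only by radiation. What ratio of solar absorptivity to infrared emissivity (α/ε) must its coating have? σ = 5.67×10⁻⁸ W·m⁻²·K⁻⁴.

Balance: αS·A = εσ·2A·T⁴ ⇒ α/ε = 2σT⁴/S.
α/ε = 2·5.67×10⁻⁸·(310)⁴/1540 = 2·5.67×10⁻⁸·9.235×10⁹/1540.

α/ε ≈ 0.680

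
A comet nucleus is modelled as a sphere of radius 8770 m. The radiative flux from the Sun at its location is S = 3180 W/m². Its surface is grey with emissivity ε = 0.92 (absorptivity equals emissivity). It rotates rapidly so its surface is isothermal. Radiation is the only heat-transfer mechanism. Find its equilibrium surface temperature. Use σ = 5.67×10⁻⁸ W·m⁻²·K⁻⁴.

T ≈ 344 K

At equilibrium, absorbed power = emitted power.
Absorbing cross-section = πr² = 2.416×10⁸ m²; emitting surface = 4πr² = 9.665×10⁸ m² (ratio 4).
εS·A_cross = εσ·A_surf·T⁴  ⇒  T⁴ = S/(4σ)   (ε cancels).
T⁴ = 3180/(4·5.67×10⁻⁸) = 1.402×10¹⁰ K⁴.
T = (1.402×10¹⁰)^(1/4).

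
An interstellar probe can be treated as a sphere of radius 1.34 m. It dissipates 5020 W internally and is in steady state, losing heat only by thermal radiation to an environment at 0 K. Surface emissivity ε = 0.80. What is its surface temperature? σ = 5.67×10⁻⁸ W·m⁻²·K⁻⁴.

T ≈ 265 K

Steady state: internal power = radiated power, P = εσA T⁴.
Radiating area A = 4πr² = 22.56 m².
T⁴ = P/(εσA) = 5020/(0.80·5.67×10⁻⁸·22.56) = 4.905×10⁹ K⁴.
T = (4.905×10⁹)^(1/4).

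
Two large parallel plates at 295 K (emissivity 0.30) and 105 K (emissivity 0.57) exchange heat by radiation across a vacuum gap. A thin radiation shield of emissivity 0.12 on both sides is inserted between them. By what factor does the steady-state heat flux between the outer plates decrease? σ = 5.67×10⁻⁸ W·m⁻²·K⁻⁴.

Without shield: q₀ = σΔ(T⁴)/(1/ε₁+1/ε₂−1) with denominator 4.088.
With shield the two gaps are in series; the resistances add: (1/ε₁+1/ε_s−1)+(1/ε_s+1/ε₂−1) = 10.67+9.088 = 19.75.
Heat-flux ratio q₀/q = 19.75/4.088.

factor ≈ 4.83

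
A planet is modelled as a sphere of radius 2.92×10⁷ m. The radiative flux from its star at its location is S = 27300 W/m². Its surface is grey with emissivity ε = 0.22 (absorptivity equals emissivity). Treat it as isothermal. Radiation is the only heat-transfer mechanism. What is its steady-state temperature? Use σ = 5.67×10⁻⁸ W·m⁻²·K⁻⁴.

T ≈ 589 K

At equilibrium, absorbed power = emitted power.
Absorbing cross-section = πr² = 2.679×10¹⁵ m²; emitting surface = 4πr² = 1.071×10¹⁶ m² (ratio 4).
εS·A_cross = εσ·A_surf·T⁴  ⇒  T⁴ = S/(4σ)   (ε cancels).
T⁴ = 27300/(4·5.67×10⁻⁸) = 1.204×10¹¹ K⁴.
T = (1.204×10¹¹)^(1/4).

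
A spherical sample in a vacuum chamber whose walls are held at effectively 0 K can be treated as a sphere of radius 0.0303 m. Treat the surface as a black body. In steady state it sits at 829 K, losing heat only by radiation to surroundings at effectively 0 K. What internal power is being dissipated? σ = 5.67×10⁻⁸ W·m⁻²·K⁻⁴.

P ≈ 309 W

Steady state: P = εσA T⁴.
A = 4πr² = 0.01154 m²; T⁴ = (829)⁴ = 4.723×10¹¹ K⁴.
P = 1.0 × 5.67×10⁻⁸ × 0.01154 × 4.723×10¹¹.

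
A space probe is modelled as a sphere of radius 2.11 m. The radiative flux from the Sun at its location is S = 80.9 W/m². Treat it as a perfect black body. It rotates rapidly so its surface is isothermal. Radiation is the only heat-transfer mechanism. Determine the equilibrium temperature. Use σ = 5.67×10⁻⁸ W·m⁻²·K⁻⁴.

T ≈ 137 K

At equilibrium, absorbed power = emitted power.
Absorbing cross-section = πr² = 13.99 m²; emitting surface = 4πr² = 55.95 m² (ratio 4).
S·A_cross = εσ·A_surf·T⁴  ⇒  T⁴ = S/(4σ).
T⁴ = 1.00·80.9/(4·5.67×10⁻⁸) = 3.567×10⁸ K⁴.
T = (3.567×10⁸)^(1/4).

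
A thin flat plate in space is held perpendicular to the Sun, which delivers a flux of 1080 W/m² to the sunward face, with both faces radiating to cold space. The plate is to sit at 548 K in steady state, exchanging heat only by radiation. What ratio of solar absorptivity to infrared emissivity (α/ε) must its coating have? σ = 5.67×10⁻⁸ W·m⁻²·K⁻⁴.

Balance: αS·A = εσ·2A·T⁴ ⇒ α/ε = 2σT⁴/S.
α/ε = 2·5.67×10⁻⁸·(548)⁴/1080 = 2·5.67×10⁻⁸·9.018×10¹⁰/1080.

α/ε ≈ 9.47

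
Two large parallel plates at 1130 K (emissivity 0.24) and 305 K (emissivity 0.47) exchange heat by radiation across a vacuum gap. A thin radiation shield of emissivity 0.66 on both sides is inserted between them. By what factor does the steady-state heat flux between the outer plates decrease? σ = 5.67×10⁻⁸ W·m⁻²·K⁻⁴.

Without shield: q₀ = σΔ(T⁴)/(1/ε₁+1/ε₂−1) with denominator 5.294.
With shield the two gaps are in series; the resistances add: (1/ε₁+1/ε_s−1)+(1/ε_s+1/ε₂−1) = 4.682+2.643 = 7.325.
Heat-flux ratio q₀/q = 7.325/5.294.

factor ≈ 1.38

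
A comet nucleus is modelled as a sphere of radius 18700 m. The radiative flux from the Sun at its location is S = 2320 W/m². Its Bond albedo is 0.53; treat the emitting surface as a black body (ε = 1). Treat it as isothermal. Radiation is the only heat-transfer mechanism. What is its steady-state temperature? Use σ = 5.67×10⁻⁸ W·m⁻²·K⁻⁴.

At equilibrium, absorbed power = emitted power.
Absorbing cross-section = πr² = 1.099×10⁹ m²; emitting surface = 4πr² = 4.394×10⁹ m² (ratio 4).
(1−a)S·A_cross = εσ·A_surf·T⁴  ⇒  T⁴ = (1−a)S/(4σ).
T⁴ = 0.470·2320/(4·5.67×10⁻⁸) = 4.808×10⁹ K⁴.
T = (4.808×10⁹)^(1/4).

T ≈ 263 K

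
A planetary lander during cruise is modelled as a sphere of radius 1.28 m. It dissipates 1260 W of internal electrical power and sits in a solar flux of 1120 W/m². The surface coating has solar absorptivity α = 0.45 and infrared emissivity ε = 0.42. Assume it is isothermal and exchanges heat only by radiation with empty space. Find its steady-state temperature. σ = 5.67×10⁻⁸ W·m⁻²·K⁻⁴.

At steady state, absorbed solar power + internal power = radiated power.
Absorbed: α·S·A_cross = 0.45·1120·5.147 = 2594 W (cross-section πr²).
Total input = 2594 + 1260 = 3854 W.
Radiated: εσ·A_surf·T⁴ with A_surf = 4πr² = 20.59 m².
T⁴ = 3854/(0.42·5.67×10⁻⁸·20.59) = 7.861×10⁹ K⁴.

T ≈ 298 K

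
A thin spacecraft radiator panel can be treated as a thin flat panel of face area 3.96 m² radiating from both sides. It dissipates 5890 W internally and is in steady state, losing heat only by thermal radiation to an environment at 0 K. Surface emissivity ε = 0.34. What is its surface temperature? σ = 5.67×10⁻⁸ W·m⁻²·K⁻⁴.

Steady state: internal power = radiated power, P = εσA T⁴.
Radiating area A = 2·3.96 = 7.920 m².
T⁴ = P/(εσA) = 5890/(0.34·5.67×10⁻⁸·7.920) = 3.858×10¹⁰ K⁴.
T = (3.858×10¹⁰)^(1/4).

T ≈ 443 K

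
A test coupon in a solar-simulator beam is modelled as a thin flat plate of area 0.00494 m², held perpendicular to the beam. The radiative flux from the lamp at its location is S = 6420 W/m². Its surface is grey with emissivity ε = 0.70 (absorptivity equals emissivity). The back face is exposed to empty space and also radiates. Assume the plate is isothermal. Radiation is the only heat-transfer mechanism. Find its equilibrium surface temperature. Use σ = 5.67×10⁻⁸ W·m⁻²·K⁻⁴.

At equilibrium, absorbed power = emitted power.
Absorbing cross-section = A = 0.004940 m²; emitting surface = 2A = 0.009880 m² (ratio 2).
εS·A_cross = εσ·A_surf·T⁴  ⇒  T⁴ = S/(2σ)   (ε cancels).
T⁴ = 6420/(2·5.67×10⁻⁸) = 5.661×10¹⁰ K⁴.
T = (5.661×10¹⁰)^(1/4).

T ≈ 488 K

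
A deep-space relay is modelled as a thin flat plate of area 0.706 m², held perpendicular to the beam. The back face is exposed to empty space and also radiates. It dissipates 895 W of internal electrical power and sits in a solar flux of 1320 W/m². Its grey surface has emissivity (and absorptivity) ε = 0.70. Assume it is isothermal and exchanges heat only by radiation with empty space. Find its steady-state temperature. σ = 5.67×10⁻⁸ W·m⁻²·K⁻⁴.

T ≈ 408 K

At steady state, absorbed solar power + internal power = radiated power.
Absorbed: α·S·A_cross = 0.70·1320·0.7060 = 652.3 W (cross-section A).
Total input = 652.3 + 895 = 1547 W.
Radiated: εσ·A_surf·T⁴ with A_surf = 2A = 1.412 m².
T⁴ = 1547/(0.70·5.67×10⁻⁸·1.412) = 2.761×10¹⁰ K⁴.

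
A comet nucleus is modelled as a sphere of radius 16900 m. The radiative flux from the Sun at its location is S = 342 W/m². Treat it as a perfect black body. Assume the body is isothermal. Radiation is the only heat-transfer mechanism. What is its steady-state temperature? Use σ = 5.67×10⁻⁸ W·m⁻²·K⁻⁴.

T ≈ 197 K

At equilibrium, absorbed power = emitted power.
Absorbing cross-section = πr² = 8.973×10⁸ m²; emitting surface = 4πr² = 3.589×10⁹ m² (ratio 4).
S·A_cross = εσ·A_surf·T⁴  ⇒  T⁴ = S/(4σ).
T⁴ = 1.00·342/(4·5.67×10⁻⁸) = 1.508×10⁹ K⁴.
T = (1.508×10⁹)^(1/4).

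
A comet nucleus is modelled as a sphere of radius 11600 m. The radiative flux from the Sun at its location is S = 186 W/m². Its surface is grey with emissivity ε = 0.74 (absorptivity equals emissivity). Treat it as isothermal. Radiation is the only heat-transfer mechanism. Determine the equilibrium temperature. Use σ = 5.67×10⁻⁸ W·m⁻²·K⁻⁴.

At equilibrium, absorbed power = emitted power.
Absorbing cross-section = πr² = 4.227×10⁸ m²; emitting surface = 4πr² = 1.691×10⁹ m² (ratio 4).
εS·A_cross = εσ·A_surf·T⁴  ⇒  T⁴ = S/(4σ)   (ε cancels).
T⁴ = 186/(4·5.67×10⁻⁸) = 8.201×10⁸ K⁴.
T = (8.201×10⁸)^(1/4).

T ≈ 169 K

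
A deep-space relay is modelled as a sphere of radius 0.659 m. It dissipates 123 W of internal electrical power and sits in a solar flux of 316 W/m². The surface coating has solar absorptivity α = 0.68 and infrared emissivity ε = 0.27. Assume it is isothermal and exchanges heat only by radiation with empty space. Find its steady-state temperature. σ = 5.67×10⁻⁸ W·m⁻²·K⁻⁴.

T ≈ 266 K

At steady state, absorbed solar power + internal power = radiated power.
Absorbed: α·S·A_cross = 0.68·316·1.364 = 293.2 W (cross-section πr²).
Total input = 293.2 + 123 = 416.2 W.
Radiated: εσ·A_surf·T⁴ with A_surf = 4πr² = 5.457 m².
T⁴ = 416.2/(0.27·5.67×10⁻⁸·5.457) = 4.981×10⁹ K⁴.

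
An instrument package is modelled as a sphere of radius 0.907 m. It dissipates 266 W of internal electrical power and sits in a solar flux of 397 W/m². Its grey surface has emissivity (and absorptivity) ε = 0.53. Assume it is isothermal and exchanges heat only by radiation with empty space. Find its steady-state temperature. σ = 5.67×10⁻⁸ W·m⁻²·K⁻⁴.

At steady state, absorbed solar power + internal power = radiated power.
Absorbed: α·S·A_cross = 0.53·397·2.584 = 543.8 W (cross-section πr²).
Total input = 543.8 + 266 = 809.8 W.
Radiated: εσ·A_surf·T⁴ with A_surf = 4πr² = 10.34 m².
T⁴ = 809.8/(0.53·5.67×10⁻⁸·10.34) = 2.607×10⁹ K⁴.

T ≈ 226 K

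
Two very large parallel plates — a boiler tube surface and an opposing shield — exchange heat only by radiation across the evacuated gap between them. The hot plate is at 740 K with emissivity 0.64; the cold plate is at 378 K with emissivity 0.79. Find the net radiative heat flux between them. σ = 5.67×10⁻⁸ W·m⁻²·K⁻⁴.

For two infinite grey parallel plates, q = σ(T₁⁴ − T₂⁴)/(1/ε₁ + 1/ε₂ − 1).
T₁⁴ − T₂⁴ = 2.999×10¹¹ − 2.042×10¹⁰ = 2.794×10¹¹ K⁴.
1/ε₁ + 1/ε₂ − 1 = 1.562 + 1.266 − 1 = 1.828.
q = 5.67×10⁻⁸ × 2.794×10¹¹ / 1.828.

q ≈ 8670 W/m²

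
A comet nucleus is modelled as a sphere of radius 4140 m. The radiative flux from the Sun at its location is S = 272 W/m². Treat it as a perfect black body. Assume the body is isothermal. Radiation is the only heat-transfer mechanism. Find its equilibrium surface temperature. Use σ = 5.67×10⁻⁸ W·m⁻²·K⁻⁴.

T ≈ 186 K

At equilibrium, absorbed power = emitted power.
Absorbing cross-section = πr² = 5.385×10⁷ m²; emitting surface = 4πr² = 2.154×10⁸ m² (ratio 4).
S·A_cross = εσ·A_surf·T⁴  ⇒  T⁴ = S/(4σ).
T⁴ = 1.00·272/(4·5.67×10⁻⁸) = 1.199×10⁹ K⁴.
T = (1.199×10⁹)^(1/4).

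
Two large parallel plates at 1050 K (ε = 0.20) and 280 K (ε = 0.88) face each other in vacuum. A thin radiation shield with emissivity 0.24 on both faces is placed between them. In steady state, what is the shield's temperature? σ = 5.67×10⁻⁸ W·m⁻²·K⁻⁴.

In steady state the net flux on the hot side equals that on the cold side.
σ(T₁⁴−T_s⁴)/D₁ = σ(T_s⁴−T₂⁴)/D₂, with D₁ = 1/ε₁+1/ε_s−1 = 8.167, D₂ = 1/ε_s+1/ε₂−1 = 4.303.
Solve for T_s⁴: T_s⁴ = (D₂·T₁⁴ + D₁·T₂⁴)/(D₁+D₂) = 4.235×10¹¹ K⁴.

T_s ≈ 807 K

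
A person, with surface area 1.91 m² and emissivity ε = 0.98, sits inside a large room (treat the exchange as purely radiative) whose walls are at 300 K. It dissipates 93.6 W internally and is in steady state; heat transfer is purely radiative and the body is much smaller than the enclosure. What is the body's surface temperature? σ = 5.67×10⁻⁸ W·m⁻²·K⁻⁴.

For a small grey body in a large enclosure, net radiated power = εσA(T⁴ − T_w⁴).
Steady state: P = εσA(T⁴ − T_w⁴) with A = 1.91 m².
T⁴ = P/(εσA) + T_w⁴ = 93.6/(0.98·5.67×10⁻⁸·1.910) + (300)⁴
    = 8.819×10⁸ + 8.100×10⁹ = 8.982×10⁹ K⁴.

T ≈ 308 K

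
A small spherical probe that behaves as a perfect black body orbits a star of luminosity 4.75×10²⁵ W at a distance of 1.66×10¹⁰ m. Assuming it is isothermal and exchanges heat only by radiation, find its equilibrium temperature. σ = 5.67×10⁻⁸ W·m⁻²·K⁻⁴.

First find the stellar flux at distance d: S = L/(4πd²) = 4.75×10²⁵/(4π·(1.66×10¹⁰)²) = 13720 W/m².
For an isothermal sphere, absorbed (1−a)S·πr² = emitted σ·4πr²·T⁴, so T⁴ = (1−a)S/(4σ).
T⁴ = 1.00·13720/(4·5.67×10⁻⁸) = 6.048×10¹⁰ K⁴.

T ≈ 496 K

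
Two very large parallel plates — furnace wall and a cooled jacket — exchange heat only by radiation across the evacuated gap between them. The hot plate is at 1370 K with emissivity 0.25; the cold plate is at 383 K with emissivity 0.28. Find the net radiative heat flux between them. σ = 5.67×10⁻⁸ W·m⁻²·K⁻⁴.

For two infinite grey parallel plates, q = σ(T₁⁴ − T₂⁴)/(1/ε₁ + 1/ε₂ − 1).
T₁⁴ − T₂⁴ = 3.523×10¹² − 2.152×10¹⁰ = 3.501×10¹² K⁴.
1/ε₁ + 1/ε₂ − 1 = 4.000 + 3.571 − 1 = 6.571.
q = 5.67×10⁻⁸ × 3.501×10¹² / 6.571.

q ≈ 30200 W/m²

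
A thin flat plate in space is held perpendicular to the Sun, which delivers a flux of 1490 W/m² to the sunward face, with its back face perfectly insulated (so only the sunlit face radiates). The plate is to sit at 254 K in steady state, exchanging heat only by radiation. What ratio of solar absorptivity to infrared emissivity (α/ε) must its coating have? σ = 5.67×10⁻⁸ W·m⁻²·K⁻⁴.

Balance: αS·A = εσ·1A·T⁴ ⇒ α/ε = σT⁴/S.
α/ε = 5.67×10⁻⁸·(254)⁴/1490 = 5.67×10⁻⁸·4.162×10⁹/1490.

α/ε ≈ 0.158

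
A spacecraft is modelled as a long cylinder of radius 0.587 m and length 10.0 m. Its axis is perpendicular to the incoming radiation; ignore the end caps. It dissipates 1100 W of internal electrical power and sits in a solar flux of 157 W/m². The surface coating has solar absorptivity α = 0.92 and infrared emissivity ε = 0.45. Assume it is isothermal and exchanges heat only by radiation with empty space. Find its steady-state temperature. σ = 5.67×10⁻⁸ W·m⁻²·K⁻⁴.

At steady state, absorbed solar power + internal power = radiated power.
Absorbed: α·S·A_cross = 0.92·157·11.74 = 1696 W (cross-section 2rL).
Total input = 1696 + 1100 = 2796 W.
Radiated: εσ·A_surf·T⁴ with A_surf = 2πrL = 36.88 m².
T⁴ = 2796/(0.45·5.67×10⁻⁸·36.88) = 2.971×10⁹ K⁴.

T ≈ 233 K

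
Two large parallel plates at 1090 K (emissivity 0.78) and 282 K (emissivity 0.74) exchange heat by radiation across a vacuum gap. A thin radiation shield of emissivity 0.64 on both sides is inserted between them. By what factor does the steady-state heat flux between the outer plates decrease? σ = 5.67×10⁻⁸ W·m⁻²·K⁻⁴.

factor ≈ 2.30

Without shield: q₀ = σΔ(T⁴)/(1/ε₁+1/ε₂−1) with denominator 1.633.
With shield the two gaps are in series; the resistances add: (1/ε₁+1/ε_s−1)+(1/ε_s+1/ε₂−1) = 1.845+1.914 = 3.758.
Heat-flux ratio q₀/q = 3.758/1.633.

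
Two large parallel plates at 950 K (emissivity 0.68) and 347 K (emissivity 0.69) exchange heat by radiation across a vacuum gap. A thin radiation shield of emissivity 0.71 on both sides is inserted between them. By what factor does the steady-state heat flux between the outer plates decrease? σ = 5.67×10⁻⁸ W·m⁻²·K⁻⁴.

factor ≈ 1.95

Without shield: q₀ = σΔ(T⁴)/(1/ε₁+1/ε₂−1) with denominator 1.920.
With shield the two gaps are in series; the resistances add: (1/ε₁+1/ε_s−1)+(1/ε_s+1/ε₂−1) = 1.879+1.858 = 3.737.
Heat-flux ratio q₀/q = 3.737/1.920.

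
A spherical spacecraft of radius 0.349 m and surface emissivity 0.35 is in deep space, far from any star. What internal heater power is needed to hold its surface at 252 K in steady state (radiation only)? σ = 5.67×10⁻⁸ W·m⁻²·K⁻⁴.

P ≈ 122 W

P = εσ·4πr²·T⁴.
4πr² = 1.531 m²; T⁴ = 4.033×10⁹ K⁴.
P = 0.35·5.67×10⁻⁸·1.531·4.033×10⁹.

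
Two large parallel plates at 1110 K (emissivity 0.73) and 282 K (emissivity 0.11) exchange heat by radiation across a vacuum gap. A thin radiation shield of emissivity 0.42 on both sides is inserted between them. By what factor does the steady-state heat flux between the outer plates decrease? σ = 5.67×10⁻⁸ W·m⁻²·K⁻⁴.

factor ≈ 1.40

Without shield: q₀ = σΔ(T⁴)/(1/ε₁+1/ε₂−1) with denominator 9.461.
With shield the two gaps are in series; the resistances add: (1/ε₁+1/ε_s−1)+(1/ε_s+1/ε₂−1) = 2.751+10.47 = 13.22.
Heat-flux ratio q₀/q = 13.22/9.461.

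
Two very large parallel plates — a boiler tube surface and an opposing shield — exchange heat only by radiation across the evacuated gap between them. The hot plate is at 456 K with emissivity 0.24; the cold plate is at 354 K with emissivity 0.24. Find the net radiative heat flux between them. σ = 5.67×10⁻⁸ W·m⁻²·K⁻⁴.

q ≈ 213 W/m²

For two infinite grey parallel plates, q = σ(T₁⁴ − T₂⁴)/(1/ε₁ + 1/ε₂ − 1).
T₁⁴ − T₂⁴ = 4.324×10¹⁰ − 1.570×10¹⁰ = 2.753×10¹⁰ K⁴.
1/ε₁ + 1/ε₂ − 1 = 4.167 + 4.167 − 1 = 7.333.
q = 5.67×10⁻⁸ × 2.753×10¹⁰ / 7.333.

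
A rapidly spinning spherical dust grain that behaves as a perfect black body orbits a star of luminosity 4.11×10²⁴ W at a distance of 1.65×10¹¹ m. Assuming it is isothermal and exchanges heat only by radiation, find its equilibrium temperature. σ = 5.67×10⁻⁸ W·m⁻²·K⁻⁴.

T ≈ 85.3 K

First find the stellar flux at distance d: S = L/(4πd²) = 4.11×10²⁴/(4π·(1.65×10¹¹)²) = 12.01 W/m².
For an isothermal sphere, absorbed (1−a)S·πr² = emitted σ·4πr²·T⁴, so T⁴ = (1−a)S/(4σ).
T⁴ = 1.00·12.01/(4·5.67×10⁻⁸) = 5.297×10⁷ K⁴.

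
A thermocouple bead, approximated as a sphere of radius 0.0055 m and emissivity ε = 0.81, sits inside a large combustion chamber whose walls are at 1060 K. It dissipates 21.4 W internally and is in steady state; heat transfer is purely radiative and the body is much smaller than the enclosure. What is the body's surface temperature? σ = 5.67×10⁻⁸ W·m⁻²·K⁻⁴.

T ≈ 1260 K

For a small grey body in a large enclosure, net radiated power = εσA(T⁴ − T_w⁴).
Steady state: P = εσA(T⁴ − T_w⁴) with A = 4πr² = 3.801×10⁻⁴ m².
T⁴ = P/(εσA) + T_w⁴ = 21.4/(0.81·5.67×10⁻⁸·3.801×10⁻⁴) + (1060)⁴
    = 1.226×10¹² + 1.262×10¹² = 2.488×10¹² K⁴.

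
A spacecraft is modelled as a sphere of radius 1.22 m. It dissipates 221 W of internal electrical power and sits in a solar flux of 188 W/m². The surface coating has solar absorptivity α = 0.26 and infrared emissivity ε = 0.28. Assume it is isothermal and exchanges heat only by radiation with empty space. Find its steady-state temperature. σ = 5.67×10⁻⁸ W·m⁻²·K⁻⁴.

At steady state, absorbed solar power + internal power = radiated power.
Absorbed: α·S·A_cross = 0.26·188·4.676 = 228.6 W (cross-section πr²).
Total input = 228.6 + 221 = 449.6 W.
Radiated: εσ·A_surf·T⁴ with A_surf = 4πr² = 18.70 m².
T⁴ = 449.6/(0.28·5.67×10⁻⁸·18.70) = 1.514×10⁹ K⁴.

T ≈ 197 K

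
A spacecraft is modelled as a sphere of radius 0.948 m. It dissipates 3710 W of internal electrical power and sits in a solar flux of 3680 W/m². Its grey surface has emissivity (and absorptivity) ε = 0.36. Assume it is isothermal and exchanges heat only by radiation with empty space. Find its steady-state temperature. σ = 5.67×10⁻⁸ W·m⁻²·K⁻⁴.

At steady state, absorbed solar power + internal power = radiated power.
Absorbed: α·S·A_cross = 0.36·3680·2.823 = 3740 W (cross-section πr²).
Total input = 3740 + 3710 = 7450 W.
Radiated: εσ·A_surf·T⁴ with A_surf = 4πr² = 11.29 m².
T⁴ = 7450/(0.36·5.67×10⁻⁸·11.29) = 3.232×10¹⁰ K⁴.

T ≈ 424 K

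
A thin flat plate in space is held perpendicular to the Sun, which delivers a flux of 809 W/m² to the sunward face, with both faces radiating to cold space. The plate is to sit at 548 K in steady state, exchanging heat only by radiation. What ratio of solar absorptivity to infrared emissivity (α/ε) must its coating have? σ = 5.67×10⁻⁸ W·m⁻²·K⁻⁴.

α/ε ≈ 12.6

Balance: αS·A = εσ·2A·T⁴ ⇒ α/ε = 2σT⁴/S.
α/ε = 2·5.67×10⁻⁸·(548)⁴/809 = 2·5.67×10⁻⁸·9.018×10¹⁰/809.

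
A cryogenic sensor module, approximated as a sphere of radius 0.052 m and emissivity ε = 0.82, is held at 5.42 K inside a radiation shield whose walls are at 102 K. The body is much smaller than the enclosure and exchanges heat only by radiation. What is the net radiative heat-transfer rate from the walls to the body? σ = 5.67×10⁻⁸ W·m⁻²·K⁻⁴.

For a small grey body in a large enclosure: P_net = εσA(T_body⁴ − T_wall⁴).
A = 4πr² = 0.03398 m²; T_body⁴ − T_wall⁴ = 863.0 − 1.082×10⁸ = -1.082×10⁸ K⁴.
|P_net| = 0.82·5.67×10⁻⁸·0.03398·1.082×10⁸.

P_net ≈ 0.171 W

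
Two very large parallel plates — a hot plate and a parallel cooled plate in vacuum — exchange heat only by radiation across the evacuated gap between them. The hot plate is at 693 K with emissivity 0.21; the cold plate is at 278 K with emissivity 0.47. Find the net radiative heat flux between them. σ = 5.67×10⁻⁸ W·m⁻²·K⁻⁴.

q ≈ 2160 W/m²

For two infinite grey parallel plates, q = σ(T₁⁴ − T₂⁴)/(1/ε₁ + 1/ε₂ − 1).
T₁⁴ − T₂⁴ = 2.306×10¹¹ − 5.973×10⁹ = 2.247×10¹¹ K⁴.
1/ε₁ + 1/ε₂ − 1 = 4.762 + 2.128 − 1 = 5.890.
q = 5.67×10⁻⁸ × 2.247×10¹¹ / 5.890.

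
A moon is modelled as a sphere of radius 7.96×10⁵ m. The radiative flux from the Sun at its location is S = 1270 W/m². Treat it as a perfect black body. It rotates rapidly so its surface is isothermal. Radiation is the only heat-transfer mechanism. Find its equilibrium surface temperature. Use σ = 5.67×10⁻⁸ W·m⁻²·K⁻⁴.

At equilibrium, absorbed power = emitted power.
Absorbing cross-section = πr² = 1.991×10¹² m²; emitting surface = 4πr² = 7.962×10¹² m² (ratio 4).
S·A_cross = εσ·A_surf·T⁴  ⇒  T⁴ = S/(4σ).
T⁴ = 1.00·1270/(4·5.67×10⁻⁸) = 5.600×10⁹ K⁴.
T = (5.600×10⁹)^(1/4).

T ≈ 274 K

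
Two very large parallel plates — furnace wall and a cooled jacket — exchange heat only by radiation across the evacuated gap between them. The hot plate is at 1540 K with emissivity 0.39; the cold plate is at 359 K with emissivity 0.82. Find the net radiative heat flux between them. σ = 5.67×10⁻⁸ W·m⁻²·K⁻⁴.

For two infinite grey parallel plates, q = σ(T₁⁴ − T₂⁴)/(1/ε₁ + 1/ε₂ − 1).
T₁⁴ − T₂⁴ = 5.624×10¹² − 1.661×10¹⁰ = 5.608×10¹² K⁴.
1/ε₁ + 1/ε₂ − 1 = 2.564 + 1.220 − 1 = 2.784.
q = 5.67×10⁻⁸ × 5.608×10¹² / 2.784.

q ≈ 1.14×10⁵ W/m²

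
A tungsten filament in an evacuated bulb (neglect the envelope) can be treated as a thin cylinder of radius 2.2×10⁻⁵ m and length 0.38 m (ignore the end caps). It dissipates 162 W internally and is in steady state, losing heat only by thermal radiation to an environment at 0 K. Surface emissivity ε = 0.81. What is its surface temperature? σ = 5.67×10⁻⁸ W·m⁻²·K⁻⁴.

T ≈ 2860 K

Steady state: internal power = radiated power, P = εσA T⁴.
Radiating area A = 2πrL = 5.253×10⁻⁵ m².
T⁴ = P/(εσA) = 162/(0.81·5.67×10⁻⁸·5.253×10⁻⁵) = 6.715×10¹³ K⁴.
T = (6.715×10¹³)^(1/4).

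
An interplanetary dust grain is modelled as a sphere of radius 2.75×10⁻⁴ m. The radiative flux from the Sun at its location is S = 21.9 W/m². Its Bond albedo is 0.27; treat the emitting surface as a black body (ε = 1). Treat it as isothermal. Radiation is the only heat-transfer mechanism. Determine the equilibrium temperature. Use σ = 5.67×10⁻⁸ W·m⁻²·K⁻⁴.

T ≈ 91.6 K

At equilibrium, absorbed power = emitted power.
Absorbing cross-section = πr² = 2.376×10⁻⁷ m²; emitting surface = 4πr² = 9.503×10⁻⁷ m² (ratio 4).
(1−a)S·A_cross = εσ·A_surf·T⁴  ⇒  T⁴ = (1−a)S/(4σ).
T⁴ = 0.730·21.9/(4·5.67×10⁻⁸) = 7.049×10⁷ K⁴.
T = (7.049×10⁷)^(1/4).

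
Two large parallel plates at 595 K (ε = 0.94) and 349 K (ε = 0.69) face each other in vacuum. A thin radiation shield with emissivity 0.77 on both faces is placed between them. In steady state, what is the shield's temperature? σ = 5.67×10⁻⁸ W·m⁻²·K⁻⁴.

T_s ≈ 527 K

In steady state the net flux on the hot side equals that on the cold side.
σ(T₁⁴−T_s⁴)/D₁ = σ(T_s⁴−T₂⁴)/D₂, with D₁ = 1/ε₁+1/ε_s−1 = 1.363, D₂ = 1/ε_s+1/ε₂−1 = 1.748.
Solve for T_s⁴: T_s⁴ = (D₂·T₁⁴ + D₁·T₂⁴)/(D₁+D₂) = 7.693×10¹⁰ K⁴.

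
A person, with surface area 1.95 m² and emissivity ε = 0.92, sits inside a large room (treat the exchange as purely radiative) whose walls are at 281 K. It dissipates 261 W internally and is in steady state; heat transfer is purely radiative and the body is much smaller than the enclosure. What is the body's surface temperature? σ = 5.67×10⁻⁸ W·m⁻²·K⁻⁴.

For a small grey body in a large enclosure, net radiated power = εσA(T⁴ − T_w⁴).
Steady state: P = εσA(T⁴ − T_w⁴) with A = 1.95 m².
T⁴ = P/(εσA) + T_w⁴ = 261/(0.92·5.67×10⁻⁸·1.950) + (281)⁴
    = 2.566×10⁹ + 6.235×10⁹ = 8.801×10⁹ K⁴.

T ≈ 306 K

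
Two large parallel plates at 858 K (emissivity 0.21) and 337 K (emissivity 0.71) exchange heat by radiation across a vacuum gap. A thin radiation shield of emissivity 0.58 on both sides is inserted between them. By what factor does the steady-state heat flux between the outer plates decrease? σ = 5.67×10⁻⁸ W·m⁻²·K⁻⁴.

Without shield: q₀ = σΔ(T⁴)/(1/ε₁+1/ε₂−1) with denominator 5.170.
With shield the two gaps are in series; the resistances add: (1/ε₁+1/ε_s−1)+(1/ε_s+1/ε₂−1) = 5.486+2.133 = 7.619.
Heat-flux ratio q₀/q = 7.619/5.170.

factor ≈ 1.47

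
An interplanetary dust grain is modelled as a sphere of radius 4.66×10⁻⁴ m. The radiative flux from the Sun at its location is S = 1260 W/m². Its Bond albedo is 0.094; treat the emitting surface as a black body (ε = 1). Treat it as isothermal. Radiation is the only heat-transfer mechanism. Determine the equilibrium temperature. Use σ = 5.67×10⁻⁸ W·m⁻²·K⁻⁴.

At equilibrium, absorbed power = emitted power.
Absorbing cross-section = πr² = 6.822×10⁻⁷ m²; emitting surface = 4πr² = 2.729×10⁻⁶ m² (ratio 4).
(1−a)S·A_cross = εσ·A_surf·T⁴  ⇒  T⁴ = (1−a)S/(4σ).
T⁴ = 0.906·1260/(4·5.67×10⁻⁸) = 5.033×10⁹ K⁴.
T = (5.033×10⁹)^(1/4).

T ≈ 266 K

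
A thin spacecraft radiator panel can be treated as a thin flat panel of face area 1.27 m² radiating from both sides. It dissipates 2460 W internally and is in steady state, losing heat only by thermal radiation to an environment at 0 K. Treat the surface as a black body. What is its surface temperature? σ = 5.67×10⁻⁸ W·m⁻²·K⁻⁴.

Steady state: internal power = radiated power, P = εσA T⁴.
Radiating area A = 2·1.27 = 2.540 m².
T⁴ = P/(εσA) = 2460/(1.0·5.67×10⁻⁸·2.540) = 1.708×10¹⁰ K⁴.
T = (1.708×10¹⁰)^(1/4).

T ≈ 362 K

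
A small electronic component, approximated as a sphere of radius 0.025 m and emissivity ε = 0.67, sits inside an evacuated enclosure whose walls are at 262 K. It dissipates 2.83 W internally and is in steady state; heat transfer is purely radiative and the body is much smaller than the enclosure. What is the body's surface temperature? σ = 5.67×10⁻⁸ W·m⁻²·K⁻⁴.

For a small grey body in a large enclosure, net radiated power = εσA(T⁴ − T_w⁴).
Steady state: P = εσA(T⁴ − T_w⁴) with A = 4πr² = 0.007854 m².
T⁴ = P/(εσA) + T_w⁴ = 2.83/(0.67·5.67×10⁻⁸·0.007854) + (262)⁴
    = 9.485×10⁹ + 4.712×10⁹ = 1.420×10¹⁰ K⁴.

T ≈ 345 K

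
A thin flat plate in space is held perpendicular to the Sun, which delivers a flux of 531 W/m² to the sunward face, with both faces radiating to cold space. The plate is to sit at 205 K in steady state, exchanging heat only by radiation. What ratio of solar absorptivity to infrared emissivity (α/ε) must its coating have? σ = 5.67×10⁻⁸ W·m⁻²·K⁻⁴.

α/ε ≈ 0.377

Balance: αS·A = εσ·2A·T⁴ ⇒ α/ε = 2σT⁴/S.
α/ε = 2·5.67×10⁻⁸·(205)⁴/531 = 2·5.67×10⁻⁸·1.766×10⁹/531.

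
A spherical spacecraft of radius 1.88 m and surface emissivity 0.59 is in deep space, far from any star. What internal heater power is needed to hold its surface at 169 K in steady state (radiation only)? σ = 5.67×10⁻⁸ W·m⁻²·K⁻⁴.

P = εσ·4πr²·T⁴.
4πr² = 44.41 m²; T⁴ = 8.157×10⁸ K⁴.
P = 0.59·5.67×10⁻⁸·44.41·8.157×10⁸.

P ≈ 1210 W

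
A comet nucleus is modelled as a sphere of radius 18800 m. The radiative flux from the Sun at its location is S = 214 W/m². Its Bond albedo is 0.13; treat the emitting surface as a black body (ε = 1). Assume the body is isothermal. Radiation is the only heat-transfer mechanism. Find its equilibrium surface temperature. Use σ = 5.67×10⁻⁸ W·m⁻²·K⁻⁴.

T ≈ 169 K

At equilibrium, absorbed power = emitted power.
Absorbing cross-section = πr² = 1.110×10⁹ m²; emitting surface = 4πr² = 4.441×10⁹ m² (ratio 4).
(1−a)S·A_cross = εσ·A_surf·T⁴  ⇒  T⁴ = (1−a)S/(4σ).
T⁴ = 0.870·214/(4·5.67×10⁻⁸) = 8.209×10⁸ K⁴.
T = (8.209×10⁸)^(1/4).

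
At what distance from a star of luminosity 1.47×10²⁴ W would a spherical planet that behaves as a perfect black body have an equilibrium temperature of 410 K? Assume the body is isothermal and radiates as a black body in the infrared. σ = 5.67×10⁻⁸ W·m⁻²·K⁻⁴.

d ≈ 4.27×10⁹ m

For an isothermal black-emitting sphere, (1−a)S·πr² = σ·4πr²·T⁴ ⇒ S = 4σT⁴/(1−a).
S = 4·5.67×10⁻⁸·(410)⁴/1.00 = 6409 W/m².
Flux falls as S = L/(4πd²), so d = √(L/(4πS)) = √(1.47×10²⁴/(4π·6409)).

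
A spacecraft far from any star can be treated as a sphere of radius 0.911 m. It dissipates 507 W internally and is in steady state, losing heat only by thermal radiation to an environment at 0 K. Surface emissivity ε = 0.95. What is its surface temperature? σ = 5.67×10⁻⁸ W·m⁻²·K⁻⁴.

Steady state: internal power = radiated power, P = εσA T⁴.
Radiating area A = 4πr² = 10.43 m².
T⁴ = P/(εσA) = 507/(0.95·5.67×10⁻⁸·10.43) = 9.025×10⁸ K⁴.
T = (9.025×10⁸)^(1/4).

T ≈ 173 K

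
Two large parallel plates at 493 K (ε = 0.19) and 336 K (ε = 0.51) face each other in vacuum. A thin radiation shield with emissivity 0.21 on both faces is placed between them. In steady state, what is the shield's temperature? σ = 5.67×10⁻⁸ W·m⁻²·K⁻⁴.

In steady state the net flux on the hot side equals that on the cold side.
σ(T₁⁴−T_s⁴)/D₁ = σ(T_s⁴−T₂⁴)/D₂, with D₁ = 1/ε₁+1/ε_s−1 = 9.025, D₂ = 1/ε_s+1/ε₂−1 = 5.723.
Solve for T_s⁴: T_s⁴ = (D₂·T₁⁴ + D₁·T₂⁴)/(D₁+D₂) = 3.072×10¹⁰ K⁴.

T_s ≈ 419 K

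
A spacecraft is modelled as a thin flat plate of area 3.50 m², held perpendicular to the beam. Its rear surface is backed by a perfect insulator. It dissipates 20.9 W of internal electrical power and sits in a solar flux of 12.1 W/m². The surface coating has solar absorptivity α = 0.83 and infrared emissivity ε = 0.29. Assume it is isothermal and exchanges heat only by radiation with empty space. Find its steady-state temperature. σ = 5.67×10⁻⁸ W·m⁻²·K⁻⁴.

At steady state, absorbed solar power + internal power = radiated power.
Absorbed: α·S·A_cross = 0.83·12.1·3.500 = 35.15 W (cross-section A).
Total input = 35.15 + 20.9 = 56.05 W.
Radiated: εσ·A_surf·T⁴ with A_surf = A = 3.500 m².
T⁴ = 56.05/(0.29·5.67×10⁻⁸·3.500) = 9.739×10⁸ K⁴.

T ≈ 177 K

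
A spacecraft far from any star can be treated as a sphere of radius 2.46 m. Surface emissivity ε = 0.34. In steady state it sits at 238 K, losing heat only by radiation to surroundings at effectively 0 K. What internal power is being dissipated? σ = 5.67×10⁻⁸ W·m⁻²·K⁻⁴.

P ≈ 4700 W

Steady state: P = εσA T⁴.
A = 4πr² = 76.05 m²; T⁴ = (238)⁴ = 3.209×10⁹ K⁴.
P = 0.34 × 5.67×10⁻⁸ × 76.05 × 3.209×10⁹.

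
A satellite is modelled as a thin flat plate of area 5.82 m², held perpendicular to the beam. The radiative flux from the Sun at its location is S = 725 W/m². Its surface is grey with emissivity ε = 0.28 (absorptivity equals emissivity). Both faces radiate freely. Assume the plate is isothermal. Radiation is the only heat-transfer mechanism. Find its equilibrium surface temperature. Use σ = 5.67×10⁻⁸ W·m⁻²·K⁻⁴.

T ≈ 283 K

At equilibrium, absorbed power = emitted power.
Absorbing cross-section = A = 5.820 m²; emitting surface = 2A = 11.64 m² (ratio 2).
εS·A_cross = εσ·A_surf·T⁴  ⇒  T⁴ = S/(2σ)   (ε cancels).
T⁴ = 725/(2·5.67×10⁻⁸) = 6.393×10⁹ K⁴.
T = (6.393×10⁹)^(1/4).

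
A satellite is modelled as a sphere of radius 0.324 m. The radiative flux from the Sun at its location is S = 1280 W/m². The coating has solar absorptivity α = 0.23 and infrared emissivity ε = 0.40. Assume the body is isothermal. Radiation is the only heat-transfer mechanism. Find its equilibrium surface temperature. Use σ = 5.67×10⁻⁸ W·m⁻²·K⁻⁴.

At equilibrium, absorbed power = emitted power.
Absorbing cross-section = πr² = 0.3298 m²; emitting surface = 4πr² = 1.319 m² (ratio 4).
αS·A_cross = εσ·A_surf·T⁴  ⇒  T⁴ = αS/(ε·4σ).
T⁴ = 0.230·1280/(0.40·4·5.67×10⁻⁸) = 3.245×10⁹ K⁴.
T = (3.245×10⁹)^(1/4).

T ≈ 239 K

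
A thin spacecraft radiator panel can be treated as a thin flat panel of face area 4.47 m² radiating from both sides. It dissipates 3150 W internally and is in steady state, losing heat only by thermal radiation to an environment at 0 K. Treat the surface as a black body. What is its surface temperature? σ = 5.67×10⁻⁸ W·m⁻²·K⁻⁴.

T ≈ 281 K

Steady state: internal power = radiated power, P = εσA T⁴.
Radiating area A = 2·4.47 = 8.940 m².
T⁴ = P/(εσA) = 3150/(1.0·5.67×10⁻⁸·8.940) = 6.214×10⁹ K⁴.
T = (6.214×10⁹)^(1/4).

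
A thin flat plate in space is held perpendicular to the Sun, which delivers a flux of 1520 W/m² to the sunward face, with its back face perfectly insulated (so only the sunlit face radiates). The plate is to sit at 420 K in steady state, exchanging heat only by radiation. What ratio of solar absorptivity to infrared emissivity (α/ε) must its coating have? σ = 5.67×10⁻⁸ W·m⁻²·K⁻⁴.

α/ε ≈ 1.16

Balance: αS·A = εσ·1A·T⁴ ⇒ α/ε = σT⁴/S.
α/ε = 5.67×10⁻⁸·(420)⁴/1520 = 5.67×10⁻⁸·3.112×10¹⁰/1520.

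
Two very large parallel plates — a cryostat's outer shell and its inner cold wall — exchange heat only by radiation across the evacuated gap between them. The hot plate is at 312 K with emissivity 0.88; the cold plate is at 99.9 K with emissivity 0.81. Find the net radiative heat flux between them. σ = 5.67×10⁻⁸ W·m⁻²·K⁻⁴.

q ≈ 388 W/m²

For two infinite grey parallel plates, q = σ(T₁⁴ − T₂⁴)/(1/ε₁ + 1/ε₂ − 1).
T₁⁴ − T₂⁴ = 9.476×10⁹ − 9.960×10⁷ = 9.376×10⁹ K⁴.
1/ε₁ + 1/ε₂ − 1 = 1.136 + 1.235 − 1 = 1.371.
q = 5.67×10⁻⁸ × 9.376×10⁹ / 1.371.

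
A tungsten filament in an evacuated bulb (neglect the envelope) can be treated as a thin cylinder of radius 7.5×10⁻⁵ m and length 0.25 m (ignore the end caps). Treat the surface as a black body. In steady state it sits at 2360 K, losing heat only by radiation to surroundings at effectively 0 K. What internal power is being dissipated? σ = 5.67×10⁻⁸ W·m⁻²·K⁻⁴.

Steady state: P = εσA T⁴.
A = 2πrL = 1.178×10⁻⁴ m²; T⁴ = (2360)⁴ = 3.102×10¹³ K⁴.
P = 1.0 × 5.67×10⁻⁸ × 1.178×10⁻⁴ × 3.102×10¹³.

P ≈ 207 W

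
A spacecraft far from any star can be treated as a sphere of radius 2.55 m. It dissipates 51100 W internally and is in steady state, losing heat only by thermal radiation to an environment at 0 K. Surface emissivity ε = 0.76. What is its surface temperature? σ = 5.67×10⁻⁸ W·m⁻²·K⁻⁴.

T ≈ 347 K

Steady state: internal power = radiated power, P = εσA T⁴.
Radiating area A = 4πr² = 81.71 m².
T⁴ = P/(εσA) = 51100/(0.76·5.67×10⁻⁸·81.71) = 1.451×10¹⁰ K⁴.
T = (1.451×10¹⁰)^(1/4).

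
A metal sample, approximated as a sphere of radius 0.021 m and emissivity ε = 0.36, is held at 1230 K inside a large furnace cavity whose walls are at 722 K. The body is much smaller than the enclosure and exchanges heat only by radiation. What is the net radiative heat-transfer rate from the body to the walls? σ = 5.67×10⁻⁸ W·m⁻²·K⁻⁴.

P_net ≈ 228 W

For a small grey body in a large enclosure: P_net = εσA(T_body⁴ − T_wall⁴).
A = 4πr² = 0.005542 m²; T_body⁴ − T_wall⁴ = 2.289×10¹² − 2.717×10¹¹ = 2.017×10¹² K⁴.
|P_net| = 0.36·5.67×10⁻⁸·0.005542·2.017×10¹².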